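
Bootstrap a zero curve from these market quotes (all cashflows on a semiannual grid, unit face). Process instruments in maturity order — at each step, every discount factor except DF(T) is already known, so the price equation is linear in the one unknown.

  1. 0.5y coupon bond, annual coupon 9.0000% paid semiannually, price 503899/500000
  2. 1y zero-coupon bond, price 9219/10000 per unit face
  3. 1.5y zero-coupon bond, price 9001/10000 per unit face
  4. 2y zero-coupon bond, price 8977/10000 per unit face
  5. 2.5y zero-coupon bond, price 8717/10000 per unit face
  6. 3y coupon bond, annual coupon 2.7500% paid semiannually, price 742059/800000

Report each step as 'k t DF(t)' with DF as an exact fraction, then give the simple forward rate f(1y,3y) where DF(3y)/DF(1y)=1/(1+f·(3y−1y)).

step 1 [0.5y] bond c/2=9/200: DF=(503899/500000 − 9/200·(0))/(1+9/200) = 2411/2500 ≈ 0.964400
step 2 [1y] zero: DF = P = 9219/10000 ≈ 0.921900
step 3 [1.5y] zero: DF = P = 9001/10000 ≈ 0.900100
step 4 [2y] zero: DF = P = 8977/10000 ≈ 0.897700
step 5 [2.5y] zero: DF = P = 8717/10000 ≈ 0.871700
step 6 [3y] bond c/2=11/800: DF=(742059/800000 − 11/800·(0.964400+0.921900+0.900100+0.897700+0.871700))/(1+11/800) = 2133/2500 ≈ 0.853200

1 1/2 2411/2500
2 1 9219/10000
3 3/2 9001/10000
4 2 8977/10000
5 5/2 8717/10000
6 3 2133/2500
f(1y,3y) = ((9219/10000)/(2133/2500) − 1)/(2) = 229/5688 ≈ 4.0260%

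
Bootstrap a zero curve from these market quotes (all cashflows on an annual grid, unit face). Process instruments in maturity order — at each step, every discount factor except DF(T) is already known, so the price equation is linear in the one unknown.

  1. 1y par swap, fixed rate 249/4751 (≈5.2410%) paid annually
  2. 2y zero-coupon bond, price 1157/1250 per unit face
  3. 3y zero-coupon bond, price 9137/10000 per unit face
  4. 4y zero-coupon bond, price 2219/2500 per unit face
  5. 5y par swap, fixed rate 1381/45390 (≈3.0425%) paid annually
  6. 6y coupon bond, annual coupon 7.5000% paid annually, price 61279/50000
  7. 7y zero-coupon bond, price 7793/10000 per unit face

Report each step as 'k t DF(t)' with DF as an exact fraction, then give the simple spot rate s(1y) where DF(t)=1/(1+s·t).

step 1 [1y] swap r/1=249/4751: DF=(1 − 249/4751·(0))/(1+249/4751) = 4751/5000 ≈ 0.950200
step 2 [2y] zero: DF = P = 1157/1250 ≈ 0.925600
step 3 [3y] zero: DF = P = 9137/10000 ≈ 0.913700
step 4 [4y] zero: DF = P = 2219/2500 ≈ 0.887600
step 5 [5y] swap r/1=1381/45390: DF=(1 − 1381/45390·(0.950200+0.925600+0.913700+0.887600))/(1+1381/45390) = 8619/10000 ≈ 0.861900
step 6 [6y] bond c/1=3/40: DF=(61279/50000 − 3/40·(0.950200+0.925600+0.913700+0.887600+0.861900))/(1+3/40) = 4117/5000 ≈ 0.823400
step 7 [7y] zero: DF = P = 7793/10000 ≈ 0.779300

1 1 4751/5000
2 2 1157/1250
3 3 9137/10000
4 4 2219/2500
5 5 8619/10000
6 6 4117/5000
7 7 7793/10000
s(1y) = (1/(4751/5000) − 1)/(1) = 249/4751 ≈ 5.2410%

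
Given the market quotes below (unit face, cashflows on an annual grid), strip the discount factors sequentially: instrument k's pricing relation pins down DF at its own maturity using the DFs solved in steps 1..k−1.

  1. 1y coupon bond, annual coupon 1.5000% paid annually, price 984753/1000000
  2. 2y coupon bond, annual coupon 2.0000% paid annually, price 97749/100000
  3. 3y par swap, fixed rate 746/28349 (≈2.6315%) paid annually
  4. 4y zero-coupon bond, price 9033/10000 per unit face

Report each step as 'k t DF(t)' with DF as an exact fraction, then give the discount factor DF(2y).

1 1 4851/5000
2 2 9393/10000
3 3 4627/5000
4 4 9033/10000
DF(2y) = 9393/10000 ≈ 0.939300

step 1 [1y] bond c/1=3/200: DF=(984753/1000000 − 3/200·(0))/(1+3/200) = 4851/5000 ≈ 0.970200
step 2 [2y] bond c/1=1/50: DF=(97749/100000 − 1/50·(0.970200))/(1+1/50) = 9393/10000 ≈ 0.939300
step 3 [3y] swap r/1=746/28349: DF=(1 − 746/28349·(0.970200+0.939300))/(1+746/28349) = 4627/5000 ≈ 0.925400
step 4 [4y] zero: DF = P = 9033/10000 ≈ 0.903300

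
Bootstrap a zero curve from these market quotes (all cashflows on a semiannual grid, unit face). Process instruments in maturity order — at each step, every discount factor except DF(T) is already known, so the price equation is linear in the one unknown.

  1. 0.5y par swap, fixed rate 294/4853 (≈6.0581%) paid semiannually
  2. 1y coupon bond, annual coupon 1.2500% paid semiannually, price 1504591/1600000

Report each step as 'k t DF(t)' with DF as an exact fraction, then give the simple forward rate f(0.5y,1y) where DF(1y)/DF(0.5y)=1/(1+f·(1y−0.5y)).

step 1 [0.5y] swap r/2=147/4853: DF=(1 − 147/4853·(0))/(1+147/4853) = 4853/5000 ≈ 0.970600
step 2 [1y] bond c/2=1/160: DF=(1504591/1600000 − 1/160·(0.970600))/(1+1/160) = 1857/2000 ≈ 0.928500

1 1/2 4853/5000
2 1 1857/2000
f(0.5y,1y) = ((4853/5000)/(1857/2000) − 1)/(1/2) = 842/9285 ≈ 9.0684%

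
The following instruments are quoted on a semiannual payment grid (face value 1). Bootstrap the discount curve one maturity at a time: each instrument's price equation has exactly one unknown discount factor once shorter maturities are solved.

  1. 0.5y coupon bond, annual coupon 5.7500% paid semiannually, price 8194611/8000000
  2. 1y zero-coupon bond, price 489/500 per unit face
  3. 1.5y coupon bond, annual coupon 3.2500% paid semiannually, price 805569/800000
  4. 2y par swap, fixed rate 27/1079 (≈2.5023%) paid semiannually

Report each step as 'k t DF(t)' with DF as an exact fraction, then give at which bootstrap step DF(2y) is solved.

1 1/2 9957/10000
2 1 489/500
3 3/2 9593/10000
4 2 4757/5000
DF(2y) is solved at step 4

step 1 [0.5y] bond c/2=23/800: DF=(8194611/8000000 − 23/800·(0))/(1+23/800) = 9957/10000 ≈ 0.995700
step 2 [1y] zero: DF = P = 489/500 ≈ 0.978000
step 3 [1.5y] bond c/2=13/800: DF=(805569/800000 − 13/800·(0.995700+0.978000))/(1+13/800) = 9593/10000 ≈ 0.959300
step 4 [2y] swap r/2=27/2158: DF=(1 − 27/2158·(0.995700+0.978000+0.959300))/(1+27/2158) = 4757/5000 ≈ 0.951400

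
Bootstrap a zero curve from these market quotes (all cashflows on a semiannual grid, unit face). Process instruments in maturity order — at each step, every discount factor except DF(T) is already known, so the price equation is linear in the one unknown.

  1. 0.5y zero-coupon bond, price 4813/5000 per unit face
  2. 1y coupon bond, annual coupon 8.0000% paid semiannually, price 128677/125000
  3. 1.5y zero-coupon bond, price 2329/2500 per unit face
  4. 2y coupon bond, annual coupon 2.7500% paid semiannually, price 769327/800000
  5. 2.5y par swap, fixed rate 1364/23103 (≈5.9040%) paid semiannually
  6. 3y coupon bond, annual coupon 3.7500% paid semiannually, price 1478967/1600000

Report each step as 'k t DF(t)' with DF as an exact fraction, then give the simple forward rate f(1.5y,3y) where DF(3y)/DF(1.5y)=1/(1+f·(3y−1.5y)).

1 1/2 4813/5000
2 1 1191/1250
3 3/2 2329/2500
4 2 91/100
5 5/2 2159/2500
6 3 8223/10000
f(1.5y,3y) = ((2329/2500)/(8223/10000) − 1)/(3/2) = 2186/24669 ≈ 8.8613%

step 1 [0.5y] zero: DF = P = 4813/5000 ≈ 0.962600
step 2 [1y] bond c/2=1/25: DF=(128677/125000 − 1/25·(0.962600))/(1+1/25) = 1191/1250 ≈ 0.952800
step 3 [1.5y] zero: DF = P = 2329/2500 ≈ 0.931600
step 4 [2y] bond c/2=11/800: DF=(769327/800000 − 11/800·(0.962600+0.952800+0.931600))/(1+11/800) = 91/100 ≈ 0.910000
step 5 [2.5y] swap r/2=682/23103: DF=(1 − 682/23103·(0.962600+0.952800+0.931600+0.910000))/(1+682/23103) = 2159/2500 ≈ 0.863600
step 6 [3y] bond c/2=3/160: DF=(1478967/1600000 − 3/160·(0.962600+0.952800+0.931600+0.910000+0.863600))/(1+3/160) = 8223/10000 ≈ 0.822300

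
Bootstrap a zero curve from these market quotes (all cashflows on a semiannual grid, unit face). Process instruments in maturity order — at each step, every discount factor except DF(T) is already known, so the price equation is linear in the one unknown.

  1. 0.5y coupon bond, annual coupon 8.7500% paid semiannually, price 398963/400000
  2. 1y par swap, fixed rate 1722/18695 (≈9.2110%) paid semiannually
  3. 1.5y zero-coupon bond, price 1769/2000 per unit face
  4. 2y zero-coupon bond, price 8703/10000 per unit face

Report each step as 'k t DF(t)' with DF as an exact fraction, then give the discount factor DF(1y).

step 1 [0.5y] bond c/2=7/160: DF=(398963/400000 − 7/160·(0))/(1+7/160) = 2389/2500 ≈ 0.955600
step 2 [1y] swap r/2=861/18695: DF=(1 − 861/18695·(0.955600))/(1+861/18695) = 9139/10000 ≈ 0.913900
step 3 [1.5y] zero: DF = P = 1769/2000 ≈ 0.884500
step 4 [2y] zero: DF = P = 8703/10000 ≈ 0.870300

1 1/2 2389/2500
2 1 9139/10000
3 3/2 1769/2000
4 2 8703/10000
DF(1y) = 9139/10000 ≈ 0.913900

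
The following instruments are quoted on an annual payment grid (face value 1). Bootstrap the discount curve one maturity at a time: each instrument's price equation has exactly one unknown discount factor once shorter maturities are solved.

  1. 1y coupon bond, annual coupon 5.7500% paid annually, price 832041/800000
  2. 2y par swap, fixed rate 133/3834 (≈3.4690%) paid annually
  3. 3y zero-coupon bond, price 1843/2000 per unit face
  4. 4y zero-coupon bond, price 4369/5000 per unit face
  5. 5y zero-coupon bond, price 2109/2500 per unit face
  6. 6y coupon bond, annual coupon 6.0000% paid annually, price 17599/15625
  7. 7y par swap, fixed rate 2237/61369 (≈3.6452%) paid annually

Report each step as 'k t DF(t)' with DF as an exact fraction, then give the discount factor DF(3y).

step 1 [1y] bond c/1=23/400: DF=(832041/800000 − 23/400·(0))/(1+23/400) = 1967/2000 ≈ 0.983500
step 2 [2y] swap r/1=133/3834: DF=(1 − 133/3834·(0.983500))/(1+133/3834) = 1867/2000 ≈ 0.933500
step 3 [3y] zero: DF = P = 1843/2000 ≈ 0.921500
step 4 [4y] zero: DF = P = 4369/5000 ≈ 0.873800
step 5 [5y] zero: DF = P = 2109/2500 ≈ 0.843600
step 6 [6y] bond c/1=3/50: DF=(17599/15625 − 3/50·(0.983500+0.933500+0.921500+0.873800+0.843600))/(1+3/50) = 8047/10000 ≈ 0.804700
step 7 [7y] swap r/1=2237/61369: DF=(1 − 2237/61369·(0.983500+0.933500+0.921500+0.873800+0.843600+0.804700))/(1+2237/61369) = 7763/10000 ≈ 0.776300

1 1 1967/2000
2 2 1867/2000
3 3 1843/2000
4 4 4369/5000
5 5 2109/2500
6 6 8047/10000
7 7 7763/10000
DF(3y) = 1843/2000 ≈ 0.921500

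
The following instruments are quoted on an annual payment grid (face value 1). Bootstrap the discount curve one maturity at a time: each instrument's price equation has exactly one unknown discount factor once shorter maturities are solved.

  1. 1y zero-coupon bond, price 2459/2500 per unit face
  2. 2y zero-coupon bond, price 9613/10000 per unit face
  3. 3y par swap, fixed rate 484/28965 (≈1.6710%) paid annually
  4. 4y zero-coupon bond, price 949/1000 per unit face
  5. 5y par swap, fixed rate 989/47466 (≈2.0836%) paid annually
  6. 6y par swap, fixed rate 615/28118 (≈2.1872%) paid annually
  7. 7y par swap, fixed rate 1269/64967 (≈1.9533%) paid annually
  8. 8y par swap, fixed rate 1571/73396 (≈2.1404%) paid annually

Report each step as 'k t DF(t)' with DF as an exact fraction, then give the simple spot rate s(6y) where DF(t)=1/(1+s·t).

step 1 [1y] zero: DF = P = 2459/2500 ≈ 0.983600
step 2 [2y] zero: DF = P = 9613/10000 ≈ 0.961300
step 3 [3y] swap r/1=484/28965: DF=(1 − 484/28965·(0.983600+0.961300))/(1+484/28965) = 2379/2500 ≈ 0.951600
step 4 [4y] zero: DF = P = 949/1000 ≈ 0.949000
step 5 [5y] swap r/1=989/47466: DF=(1 − 989/47466·(0.983600+0.961300+0.951600+0.949000))/(1+989/47466) = 9011/10000 ≈ 0.901100
step 6 [6y] swap r/1=615/28118: DF=(1 − 615/28118·(0.983600+0.961300+0.951600+0.949000+0.901100))/(1+615/28118) = 877/1000 ≈ 0.877000
step 7 [7y] swap r/1=1269/64967: DF=(1 − 1269/64967·(0.983600+0.961300+0.951600+0.949000+0.901100+0.877000))/(1+1269/64967) = 8731/10000 ≈ 0.873100
step 8 [8y] swap r/1=1571/73396: DF=(1 − 1571/73396·(0.983600+0.961300+0.951600+0.949000+0.901100+0.877000+0.873100))/(1+1571/73396) = 8429/10000 ≈ 0.842900

1 1 2459/2500
2 2 9613/10000
3 3 2379/2500
4 4 949/1000
5 5 9011/10000
6 6 877/1000
7 7 8731/10000
8 8 8429/10000
s(6y) = (1/(877/1000) − 1)/(6) = 41/1754 ≈ 2.3375%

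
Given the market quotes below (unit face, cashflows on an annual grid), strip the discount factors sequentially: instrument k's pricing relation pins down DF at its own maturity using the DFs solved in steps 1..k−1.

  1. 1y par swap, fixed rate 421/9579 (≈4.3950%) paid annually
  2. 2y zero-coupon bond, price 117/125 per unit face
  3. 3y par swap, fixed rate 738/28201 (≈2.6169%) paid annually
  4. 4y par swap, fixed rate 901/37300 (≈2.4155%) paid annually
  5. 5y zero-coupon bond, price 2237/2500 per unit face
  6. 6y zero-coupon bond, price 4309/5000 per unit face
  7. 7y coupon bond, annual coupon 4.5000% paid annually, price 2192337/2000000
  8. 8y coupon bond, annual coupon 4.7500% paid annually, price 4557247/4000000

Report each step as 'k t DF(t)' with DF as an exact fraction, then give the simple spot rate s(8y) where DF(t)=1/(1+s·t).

step 1 [1y] swap r/1=421/9579: DF=(1 − 421/9579·(0))/(1+421/9579) = 9579/10000 ≈ 0.957900
step 2 [2y] zero: DF = P = 117/125 ≈ 0.936000
step 3 [3y] swap r/1=738/28201: DF=(1 − 738/28201·(0.957900+0.936000))/(1+738/28201) = 4631/5000 ≈ 0.926200
step 4 [4y] swap r/1=901/37300: DF=(1 − 901/37300·(0.957900+0.936000+0.926200))/(1+901/37300) = 9099/10000 ≈ 0.909900
step 5 [5y] zero: DF = P = 2237/2500 ≈ 0.894800
step 6 [6y] zero: DF = P = 4309/5000 ≈ 0.861800
step 7 [7y] bond c/1=9/200: DF=(2192337/2000000 − 9/200·(0.957900+0.936000+0.926200+0.909900+0.894800+0.861800))/(1+9/200) = 8127/10000 ≈ 0.812700
step 8 [8y] bond c/1=19/400: DF=(4557247/4000000 − 19/400·(0.957900+0.936000+0.926200+0.909900+0.894800+0.861800+0.812700))/(1+19/400) = 401/500 ≈ 0.802000

1 1 9579/10000
2 2 117/125
3 3 4631/5000
4 4 9099/10000
5 5 2237/2500
6 6 4309/5000
7 7 8127/10000
8 8 401/500
s(8y) = (1/(401/500) − 1)/(8) = 99/3208 ≈ 3.0860%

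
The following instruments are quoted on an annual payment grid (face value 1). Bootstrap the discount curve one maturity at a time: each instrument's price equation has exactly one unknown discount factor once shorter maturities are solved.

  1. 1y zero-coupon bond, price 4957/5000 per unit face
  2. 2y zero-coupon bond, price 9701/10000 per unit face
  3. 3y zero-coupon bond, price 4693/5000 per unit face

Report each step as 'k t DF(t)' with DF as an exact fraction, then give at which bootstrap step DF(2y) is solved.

1 1 4957/5000
2 2 9701/10000
3 3 4693/5000
DF(2y) is solved at step 2

step 1 [1y] zero: DF = P = 4957/5000 ≈ 0.991400
step 2 [2y] zero: DF = P = 9701/10000 ≈ 0.970100
step 3 [3y] zero: DF = P = 4693/5000 ≈ 0.938600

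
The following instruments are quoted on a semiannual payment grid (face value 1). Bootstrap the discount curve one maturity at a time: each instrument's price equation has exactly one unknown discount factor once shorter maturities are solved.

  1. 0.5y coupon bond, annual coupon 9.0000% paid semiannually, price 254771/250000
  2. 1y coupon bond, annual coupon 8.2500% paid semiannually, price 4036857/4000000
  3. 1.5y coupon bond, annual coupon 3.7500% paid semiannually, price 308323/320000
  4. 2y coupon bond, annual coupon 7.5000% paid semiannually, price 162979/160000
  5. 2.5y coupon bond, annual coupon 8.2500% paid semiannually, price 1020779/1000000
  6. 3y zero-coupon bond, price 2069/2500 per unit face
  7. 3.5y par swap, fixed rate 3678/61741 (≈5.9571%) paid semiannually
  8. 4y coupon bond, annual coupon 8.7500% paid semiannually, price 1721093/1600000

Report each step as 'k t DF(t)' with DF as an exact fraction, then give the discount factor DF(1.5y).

1 1/2 1219/1250
2 1 4653/5000
3 3/2 9107/10000
4 2 22/25
5 5/2 8339/10000
6 3 2069/2500
7 7/2 8161/10000
8 4 3859/5000
DF(1.5y) = 9107/10000 ≈ 0.910700

step 1 [0.5y] bond c/2=9/200: DF=(254771/250000 − 9/200·(0))/(1+9/200) = 1219/1250 ≈ 0.975200
step 2 [1y] bond c/2=33/800: DF=(4036857/4000000 − 33/800·(0.975200))/(1+33/800) = 4653/5000 ≈ 0.930600
step 3 [1.5y] bond c/2=3/160: DF=(308323/320000 − 3/160·(0.975200+0.930600))/(1+3/160) = 9107/10000 ≈ 0.910700
step 4 [2y] bond c/2=3/80: DF=(162979/160000 − 3/80·(0.975200+0.930600+0.910700))/(1+3/80) = 22/25 ≈ 0.880000
step 5 [2.5y] bond c/2=33/800: DF=(1020779/1000000 − 33/800·(0.975200+0.930600+0.910700+0.880000))/(1+33/800) = 8339/10000 ≈ 0.833900
step 6 [3y] zero: DF = P = 2069/2500 ≈ 0.827600
step 7 [3.5y] swap r/2=1839/61741: DF=(1 − 1839/61741·(0.975200+0.930600+0.910700+0.880000+0.833900+0.827600))/(1+1839/61741) = 8161/10000 ≈ 0.816100
step 8 [4y] bond c/2=7/160: DF=(1721093/1600000 − 7/160·(0.975200+0.930600+0.910700+0.880000+0.833900+0.827600+0.816100))/(1+7/160) = 3859/5000 ≈ 0.771800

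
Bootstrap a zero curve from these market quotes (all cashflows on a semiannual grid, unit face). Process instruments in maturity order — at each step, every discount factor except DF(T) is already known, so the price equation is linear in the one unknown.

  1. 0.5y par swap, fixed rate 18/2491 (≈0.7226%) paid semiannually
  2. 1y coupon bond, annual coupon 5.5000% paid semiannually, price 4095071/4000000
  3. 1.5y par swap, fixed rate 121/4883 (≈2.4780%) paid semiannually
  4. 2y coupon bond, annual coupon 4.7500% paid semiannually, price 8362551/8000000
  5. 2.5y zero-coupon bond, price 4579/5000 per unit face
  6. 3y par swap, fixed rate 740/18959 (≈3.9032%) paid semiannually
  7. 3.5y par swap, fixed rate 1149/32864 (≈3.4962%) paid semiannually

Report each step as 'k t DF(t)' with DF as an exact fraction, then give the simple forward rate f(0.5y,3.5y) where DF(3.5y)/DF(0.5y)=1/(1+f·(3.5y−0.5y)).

1 1/2 2491/2500
2 1 9697/10000
3 3/2 9637/10000
4 2 9531/10000
5 5/2 4579/5000
6 3 889/1000
7 7/2 8851/10000
f(0.5y,3.5y) = ((2491/2500)/(8851/10000) − 1)/(3) = 7/167 ≈ 4.1916%

step 1 [0.5y] swap r/2=9/2491: DF=(1 − 9/2491·(0))/(1+9/2491) = 2491/2500 ≈ 0.996400
step 2 [1y] bond c/2=11/400: DF=(4095071/4000000 − 11/400·(0.996400))/(1+11/400) = 9697/10000 ≈ 0.969700
step 3 [1.5y] swap r/2=121/9766: DF=(1 − 121/9766·(0.996400+0.969700))/(1+121/9766) = 9637/10000 ≈ 0.963700
step 4 [2y] bond c/2=19/800: DF=(8362551/8000000 − 19/800·(0.996400+0.969700+0.963700))/(1+19/800) = 9531/10000 ≈ 0.953100
step 5 [2.5y] zero: DF = P = 4579/5000 ≈ 0.915800
step 6 [3y] swap r/2=370/18959: DF=(1 − 370/18959·(0.996400+0.969700+0.963700+0.953100+0.915800))/(1+370/18959) = 889/1000 ≈ 0.889000
step 7 [3.5y] swap r/2=1149/65728: DF=(1 − 1149/65728·(0.996400+0.969700+0.963700+0.953100+0.915800+0.889000))/(1+1149/65728) = 8851/10000 ≈ 0.885100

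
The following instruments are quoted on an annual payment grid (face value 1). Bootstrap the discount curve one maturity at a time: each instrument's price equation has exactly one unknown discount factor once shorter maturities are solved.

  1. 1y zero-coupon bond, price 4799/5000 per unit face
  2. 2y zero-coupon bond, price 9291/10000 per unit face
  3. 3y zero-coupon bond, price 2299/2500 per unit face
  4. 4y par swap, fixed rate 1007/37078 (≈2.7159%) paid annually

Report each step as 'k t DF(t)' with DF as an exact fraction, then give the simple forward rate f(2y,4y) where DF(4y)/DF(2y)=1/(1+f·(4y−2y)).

1 1 4799/5000
2 2 9291/10000
3 3 2299/2500
4 4 8993/10000
f(2y,4y) = ((9291/10000)/(8993/10000) − 1)/(2) = 149/8993 ≈ 1.6568%

step 1 [1y] zero: DF = P = 4799/5000 ≈ 0.959800
step 2 [2y] zero: DF = P = 9291/10000 ≈ 0.929100
step 3 [3y] zero: DF = P = 2299/2500 ≈ 0.919600
step 4 [4y] swap r/1=1007/37078: DF=(1 − 1007/37078·(0.959800+0.929100+0.919600))/(1+1007/37078) = 8993/10000 ≈ 0.899300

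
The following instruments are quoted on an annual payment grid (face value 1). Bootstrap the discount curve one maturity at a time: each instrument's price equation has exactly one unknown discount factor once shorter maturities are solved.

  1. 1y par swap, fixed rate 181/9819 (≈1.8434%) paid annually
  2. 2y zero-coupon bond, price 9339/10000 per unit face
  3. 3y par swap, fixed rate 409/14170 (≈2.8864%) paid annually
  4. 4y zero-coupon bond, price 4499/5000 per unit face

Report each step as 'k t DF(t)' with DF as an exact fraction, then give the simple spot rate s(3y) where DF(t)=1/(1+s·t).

step 1 [1y] swap r/1=181/9819: DF=(1 − 181/9819·(0))/(1+181/9819) = 9819/10000 ≈ 0.981900
step 2 [2y] zero: DF = P = 9339/10000 ≈ 0.933900
step 3 [3y] swap r/1=409/14170: DF=(1 − 409/14170·(0.981900+0.933900))/(1+409/14170) = 4591/5000 ≈ 0.918200
step 4 [4y] zero: DF = P = 4499/5000 ≈ 0.899800

1 1 9819/10000
2 2 9339/10000
3 3 4591/5000
4 4 4499/5000
s(3y) = (1/(4591/5000) − 1)/(3) = 409/13773 ≈ 2.9696%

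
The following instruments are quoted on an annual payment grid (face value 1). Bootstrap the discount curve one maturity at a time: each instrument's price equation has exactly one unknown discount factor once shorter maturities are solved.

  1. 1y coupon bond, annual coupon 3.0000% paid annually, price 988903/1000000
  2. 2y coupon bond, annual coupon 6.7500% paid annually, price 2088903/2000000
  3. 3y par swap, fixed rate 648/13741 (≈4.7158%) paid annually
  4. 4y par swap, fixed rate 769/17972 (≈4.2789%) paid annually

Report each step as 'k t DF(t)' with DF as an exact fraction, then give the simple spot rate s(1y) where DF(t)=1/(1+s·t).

step 1 [1y] bond c/1=3/100: DF=(988903/1000000 − 3/100·(0))/(1+3/100) = 9601/10000 ≈ 0.960100
step 2 [2y] bond c/1=27/400: DF=(2088903/2000000 − 27/400·(0.960100))/(1+27/400) = 9177/10000 ≈ 0.917700
step 3 [3y] swap r/1=648/13741: DF=(1 − 648/13741·(0.960100+0.917700))/(1+648/13741) = 544/625 ≈ 0.870400
step 4 [4y] swap r/1=769/17972: DF=(1 − 769/17972·(0.960100+0.917700+0.870400))/(1+769/17972) = 4231/5000 ≈ 0.846200

1 1 9601/10000
2 2 9177/10000
3 3 544/625
4 4 4231/5000
s(1y) = (1/(9601/10000) − 1)/(1) = 399/9601 ≈ 4.1558%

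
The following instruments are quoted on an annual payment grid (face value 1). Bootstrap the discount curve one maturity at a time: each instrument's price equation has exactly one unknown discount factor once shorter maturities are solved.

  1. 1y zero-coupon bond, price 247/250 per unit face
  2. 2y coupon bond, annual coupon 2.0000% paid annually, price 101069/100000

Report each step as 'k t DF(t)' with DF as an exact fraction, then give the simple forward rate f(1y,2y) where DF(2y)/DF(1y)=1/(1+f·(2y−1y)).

step 1 [1y] zero: DF = P = 247/250 ≈ 0.988000
step 2 [2y] bond c/1=1/50: DF=(101069/100000 − 1/50·(0.988000))/(1+1/50) = 1943/2000 ≈ 0.971500

1 1 247/250
2 2 1943/2000
f(1y,2y) = ((247/250)/(1943/2000) − 1)/(1) = 33/1943 ≈ 1.6984%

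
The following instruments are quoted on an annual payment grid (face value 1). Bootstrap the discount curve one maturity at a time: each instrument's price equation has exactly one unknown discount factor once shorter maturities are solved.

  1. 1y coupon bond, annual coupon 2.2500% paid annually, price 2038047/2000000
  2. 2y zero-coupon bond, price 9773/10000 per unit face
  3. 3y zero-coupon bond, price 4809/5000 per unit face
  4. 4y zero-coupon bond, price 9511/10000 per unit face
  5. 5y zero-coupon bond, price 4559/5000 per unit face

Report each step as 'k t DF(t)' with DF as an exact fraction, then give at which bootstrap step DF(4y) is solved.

step 1 [1y] bond c/1=9/400: DF=(2038047/2000000 − 9/400·(0))/(1+9/400) = 4983/5000 ≈ 0.996600
step 2 [2y] zero: DF = P = 9773/10000 ≈ 0.977300
step 3 [3y] zero: DF = P = 4809/5000 ≈ 0.961800
step 4 [4y] zero: DF = P = 9511/10000 ≈ 0.951100
step 5 [5y] zero: DF = P = 4559/5000 ≈ 0.911800

1 1 4983/5000
2 2 9773/10000
3 3 4809/5000
4 4 9511/10000
5 5 4559/5000
DF(4y) is solved at step 4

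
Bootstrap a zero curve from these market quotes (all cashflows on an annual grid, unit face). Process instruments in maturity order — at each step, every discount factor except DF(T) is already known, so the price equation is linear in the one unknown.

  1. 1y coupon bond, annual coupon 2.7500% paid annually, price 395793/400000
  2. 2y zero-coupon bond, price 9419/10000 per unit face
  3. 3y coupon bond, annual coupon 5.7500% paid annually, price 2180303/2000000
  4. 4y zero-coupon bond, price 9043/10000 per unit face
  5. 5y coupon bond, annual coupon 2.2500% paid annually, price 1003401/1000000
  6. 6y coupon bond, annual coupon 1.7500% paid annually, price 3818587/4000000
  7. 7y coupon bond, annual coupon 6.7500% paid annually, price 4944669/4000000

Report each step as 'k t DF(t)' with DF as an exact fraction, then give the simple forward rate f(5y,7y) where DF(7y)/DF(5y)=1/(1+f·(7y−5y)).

1 1 963/1000
2 2 9419/10000
3 3 9273/10000
4 4 9043/10000
5 5 8991/10000
6 6 1717/2000
7 7 4053/5000
f(5y,7y) = ((8991/10000)/(4053/5000) − 1)/(2) = 295/5404 ≈ 5.4589%

step 1 [1y] bond c/1=11/400: DF=(395793/400000 − 11/400·(0))/(1+11/400) = 963/1000 ≈ 0.963000
step 2 [2y] zero: DF = P = 9419/10000 ≈ 0.941900
step 3 [3y] bond c/1=23/400: DF=(2180303/2000000 − 23/400·(0.963000+0.941900))/(1+23/400) = 9273/10000 ≈ 0.927300
step 4 [4y] zero: DF = P = 9043/10000 ≈ 0.904300
step 5 [5y] bond c/1=9/400: DF=(1003401/1000000 − 9/400·(0.963000+0.941900+0.927300+0.904300))/(1+9/400) = 8991/10000 ≈ 0.899100
step 6 [6y] bond c/1=7/400: DF=(3818587/4000000 − 7/400·(0.963000+0.941900+0.927300+0.904300+0.899100))/(1+7/400) = 1717/2000 ≈ 0.858500
step 7 [7y] bond c/1=27/400: DF=(4944669/4000000 − 27/400·(0.963000+0.941900+0.927300+0.904300+0.899100+0.858500))/(1+27/400) = 4053/5000 ≈ 0.810600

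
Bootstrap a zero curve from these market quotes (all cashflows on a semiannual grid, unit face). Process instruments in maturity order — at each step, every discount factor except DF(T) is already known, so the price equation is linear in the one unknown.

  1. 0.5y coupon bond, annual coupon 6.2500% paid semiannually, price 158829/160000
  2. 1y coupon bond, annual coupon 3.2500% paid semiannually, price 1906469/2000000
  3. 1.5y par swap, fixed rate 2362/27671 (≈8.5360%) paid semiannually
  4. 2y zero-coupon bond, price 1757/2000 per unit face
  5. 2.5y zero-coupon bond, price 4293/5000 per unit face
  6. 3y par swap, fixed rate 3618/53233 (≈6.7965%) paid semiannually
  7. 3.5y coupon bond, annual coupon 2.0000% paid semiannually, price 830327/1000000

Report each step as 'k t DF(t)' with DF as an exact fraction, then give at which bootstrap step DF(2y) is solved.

1 1/2 4813/5000
2 1 4613/5000
3 3/2 8819/10000
4 2 1757/2000
5 5/2 4293/5000
6 3 8191/10000
7 7/2 3847/5000
DF(2y) is solved at step 4

step 1 [0.5y] bond c/2=1/32: DF=(158829/160000 − 1/32·(0))/(1+1/32) = 4813/5000 ≈ 0.962600
step 2 [1y] bond c/2=13/800: DF=(1906469/2000000 − 13/800·(0.962600))/(1+13/800) = 4613/5000 ≈ 0.922600
step 3 [1.5y] swap r/2=1181/27671: DF=(1 − 1181/27671·(0.962600+0.922600))/(1+1181/27671) = 8819/10000 ≈ 0.881900
step 4 [2y] zero: DF = P = 1757/2000 ≈ 0.878500
step 5 [2.5y] zero: DF = P = 4293/5000 ≈ 0.858600
step 6 [3y] swap r/2=1809/53233: DF=(1 − 1809/53233·(0.962600+0.922600+0.881900+0.878500+0.858600))/(1+1809/53233) = 8191/10000 ≈ 0.819100
step 7 [3.5y] bond c/2=1/100: DF=(830327/1000000 − 1/100·(0.962600+0.922600+0.881900+0.878500+0.858600+0.819100))/(1+1/100) = 3847/5000 ≈ 0.769400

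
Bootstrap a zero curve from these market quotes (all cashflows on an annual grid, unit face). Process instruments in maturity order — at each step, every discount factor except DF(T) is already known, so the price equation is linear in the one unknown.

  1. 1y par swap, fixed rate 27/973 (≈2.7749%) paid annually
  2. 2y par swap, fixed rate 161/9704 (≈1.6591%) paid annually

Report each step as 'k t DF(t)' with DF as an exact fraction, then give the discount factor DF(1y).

step 1 [1y] swap r/1=27/973: DF=(1 − 27/973·(0))/(1+27/973) = 973/1000 ≈ 0.973000
step 2 [2y] swap r/1=161/9704: DF=(1 − 161/9704·(0.973000))/(1+161/9704) = 4839/5000 ≈ 0.967800

1 1 973/1000
2 2 4839/5000
DF(1y) = 973/1000 ≈ 0.973000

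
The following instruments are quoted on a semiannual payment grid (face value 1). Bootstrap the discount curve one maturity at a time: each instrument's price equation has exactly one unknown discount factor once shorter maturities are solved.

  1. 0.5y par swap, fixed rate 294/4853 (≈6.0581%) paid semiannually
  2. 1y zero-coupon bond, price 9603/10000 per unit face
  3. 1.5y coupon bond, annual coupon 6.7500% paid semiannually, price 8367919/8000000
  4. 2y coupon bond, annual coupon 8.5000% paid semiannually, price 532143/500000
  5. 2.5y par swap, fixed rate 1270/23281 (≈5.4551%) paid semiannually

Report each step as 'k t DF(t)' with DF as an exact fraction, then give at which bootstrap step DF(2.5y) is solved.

1 1/2 4853/5000
2 1 9603/10000
3 3/2 593/625
4 2 1807/2000
5 5/2 873/1000
DF(2.5y) is solved at step 5

step 1 [0.5y] swap r/2=147/4853: DF=(1 − 147/4853·(0))/(1+147/4853) = 4853/5000 ≈ 0.970600
step 2 [1y] zero: DF = P = 9603/10000 ≈ 0.960300
step 3 [1.5y] bond c/2=27/800: DF=(8367919/8000000 − 27/800·(0.970600+0.960300))/(1+27/800) = 593/625 ≈ 0.948800
step 4 [2y] bond c/2=17/400: DF=(532143/500000 − 17/400·(0.970600+0.960300+0.948800))/(1+17/400) = 1807/2000 ≈ 0.903500
step 5 [2.5y] swap r/2=635/23281: DF=(1 − 635/23281·(0.970600+0.960300+0.948800+0.903500))/(1+635/23281) = 873/1000 ≈ 0.873000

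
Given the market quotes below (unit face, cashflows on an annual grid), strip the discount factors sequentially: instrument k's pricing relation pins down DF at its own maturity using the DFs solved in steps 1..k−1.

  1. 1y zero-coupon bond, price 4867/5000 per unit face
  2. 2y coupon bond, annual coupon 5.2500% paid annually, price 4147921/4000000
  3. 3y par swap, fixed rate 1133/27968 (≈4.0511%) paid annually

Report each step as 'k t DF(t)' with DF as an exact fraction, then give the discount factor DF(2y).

1 1 4867/5000
2 2 9367/10000
3 3 8867/10000
DF(2y) = 9367/10000 ≈ 0.936700

step 1 [1y] zero: DF = P = 4867/5000 ≈ 0.973400
step 2 [2y] bond c/1=21/400: DF=(4147921/4000000 − 21/400·(0.973400))/(1+21/400) = 9367/10000 ≈ 0.936700
step 3 [3y] swap r/1=1133/27968: DF=(1 − 1133/27968·(0.973400+0.936700))/(1+1133/27968) = 8867/10000 ≈ 0.886700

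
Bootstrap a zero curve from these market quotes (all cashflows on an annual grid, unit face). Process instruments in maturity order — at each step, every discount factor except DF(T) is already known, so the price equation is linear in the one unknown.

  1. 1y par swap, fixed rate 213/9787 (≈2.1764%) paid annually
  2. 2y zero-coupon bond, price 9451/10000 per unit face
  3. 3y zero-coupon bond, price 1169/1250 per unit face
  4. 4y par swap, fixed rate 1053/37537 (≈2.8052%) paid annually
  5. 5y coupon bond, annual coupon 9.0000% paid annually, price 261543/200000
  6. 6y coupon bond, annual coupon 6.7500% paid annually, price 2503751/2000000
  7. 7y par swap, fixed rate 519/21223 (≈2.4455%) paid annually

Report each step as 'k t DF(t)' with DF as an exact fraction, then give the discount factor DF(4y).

step 1 [1y] swap r/1=213/9787: DF=(1 − 213/9787·(0))/(1+213/9787) = 9787/10000 ≈ 0.978700
step 2 [2y] zero: DF = P = 9451/10000 ≈ 0.945100
step 3 [3y] zero: DF = P = 1169/1250 ≈ 0.935200
step 4 [4y] swap r/1=1053/37537: DF=(1 − 1053/37537·(0.978700+0.945100+0.935200))/(1+1053/37537) = 8947/10000 ≈ 0.894700
step 5 [5y] bond c/1=9/100: DF=(261543/200000 − 9/100·(0.978700+0.945100+0.935200+0.894700))/(1+9/100) = 4449/5000 ≈ 0.889800
step 6 [6y] bond c/1=27/400: DF=(2503751/2000000 − 27/400·(0.978700+0.945100+0.935200+0.894700+0.889800))/(1+27/400) = 8791/10000 ≈ 0.879100
step 7 [7y] swap r/1=519/21223: DF=(1 − 519/21223·(0.978700+0.945100+0.935200+0.894700+0.889800+0.879100))/(1+519/21223) = 8443/10000 ≈ 0.844300

1 1 9787/10000
2 2 9451/10000
3 3 1169/1250
4 4 8947/10000
5 5 4449/5000
6 6 8791/10000
7 7 8443/10000
DF(4y) = 8947/10000 ≈ 0.894700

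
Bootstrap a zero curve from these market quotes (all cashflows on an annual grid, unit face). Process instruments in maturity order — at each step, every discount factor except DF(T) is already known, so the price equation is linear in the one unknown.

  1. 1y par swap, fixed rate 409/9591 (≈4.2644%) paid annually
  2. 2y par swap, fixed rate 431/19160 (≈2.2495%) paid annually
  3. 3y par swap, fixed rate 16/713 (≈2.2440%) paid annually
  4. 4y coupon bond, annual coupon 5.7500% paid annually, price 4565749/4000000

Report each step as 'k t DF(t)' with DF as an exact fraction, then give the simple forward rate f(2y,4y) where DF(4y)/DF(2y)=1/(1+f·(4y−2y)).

1 1 9591/10000
2 2 9569/10000
3 3 117/125
4 4 9243/10000
f(2y,4y) = ((9569/10000)/(9243/10000) − 1)/(2) = 163/9243 ≈ 1.7635%

step 1 [1y] swap r/1=409/9591: DF=(1 − 409/9591·(0))/(1+409/9591) = 9591/10000 ≈ 0.959100
step 2 [2y] swap r/1=431/19160: DF=(1 − 431/19160·(0.959100))/(1+431/19160) = 9569/10000 ≈ 0.956900
step 3 [3y] swap r/1=16/713: DF=(1 − 16/713·(0.959100+0.956900))/(1+16/713) = 117/125 ≈ 0.936000
step 4 [4y] bond c/1=23/400: DF=(4565749/4000000 − 23/400·(0.959100+0.956900+0.936000))/(1+23/400) = 9243/10000 ≈ 0.924300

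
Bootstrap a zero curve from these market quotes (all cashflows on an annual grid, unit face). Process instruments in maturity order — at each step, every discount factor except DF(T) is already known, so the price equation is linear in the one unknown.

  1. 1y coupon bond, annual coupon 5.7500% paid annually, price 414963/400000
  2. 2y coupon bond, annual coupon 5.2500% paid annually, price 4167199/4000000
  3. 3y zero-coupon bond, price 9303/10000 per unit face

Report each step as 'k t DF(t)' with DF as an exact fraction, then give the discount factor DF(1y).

step 1 [1y] bond c/1=23/400: DF=(414963/400000 − 23/400·(0))/(1+23/400) = 981/1000 ≈ 0.981000
step 2 [2y] bond c/1=21/400: DF=(4167199/4000000 − 21/400·(0.981000))/(1+21/400) = 9409/10000 ≈ 0.940900
step 3 [3y] zero: DF = P = 9303/10000 ≈ 0.930300

1 1 981/1000
2 2 9409/10000
3 3 9303/10000
DF(1y) = 981/1000 ≈ 0.981000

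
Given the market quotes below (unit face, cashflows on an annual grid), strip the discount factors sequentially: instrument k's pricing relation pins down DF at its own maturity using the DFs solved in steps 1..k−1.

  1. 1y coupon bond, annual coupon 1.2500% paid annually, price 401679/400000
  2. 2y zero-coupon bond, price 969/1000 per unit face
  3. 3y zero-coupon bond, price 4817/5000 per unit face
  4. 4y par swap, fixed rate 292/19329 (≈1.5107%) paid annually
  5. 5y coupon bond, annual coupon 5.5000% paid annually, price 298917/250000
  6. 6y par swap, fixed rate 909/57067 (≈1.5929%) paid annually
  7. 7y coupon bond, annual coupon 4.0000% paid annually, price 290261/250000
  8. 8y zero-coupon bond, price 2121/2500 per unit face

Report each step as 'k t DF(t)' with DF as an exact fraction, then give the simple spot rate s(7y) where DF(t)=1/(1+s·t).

1 1 4959/5000
2 2 969/1000
3 3 4817/5000
4 4 1177/1250
5 5 4659/5000
6 6 9091/10000
7 7 8969/10000
8 8 2121/2500
s(7y) = (1/(8969/10000) − 1)/(7) = 1031/62783 ≈ 1.6422%

step 1 [1y] bond c/1=1/80: DF=(401679/400000 − 1/80·(0))/(1+1/80) = 4959/5000 ≈ 0.991800
step 2 [2y] zero: DF = P = 969/1000 ≈ 0.969000
step 3 [3y] zero: DF = P = 4817/5000 ≈ 0.963400
step 4 [4y] swap r/1=292/19329: DF=(1 − 292/19329·(0.991800+0.969000+0.963400))/(1+292/19329) = 1177/1250 ≈ 0.941600
step 5 [5y] bond c/1=11/200: DF=(298917/250000 − 11/200·(0.991800+0.969000+0.963400+0.941600))/(1+11/200) = 4659/5000 ≈ 0.931800
step 6 [6y] swap r/1=909/57067: DF=(1 − 909/57067·(0.991800+0.969000+0.963400+0.941600+0.931800))/(1+909/57067) = 9091/10000 ≈ 0.909100
step 7 [7y] bond c/1=1/25: DF=(290261/250000 − 1/25·(0.991800+0.969000+0.963400+0.941600+0.931800+0.909100))/(1+1/25) = 8969/10000 ≈ 0.896900
step 8 [8y] zero: DF = P = 2121/2500 ≈ 0.848400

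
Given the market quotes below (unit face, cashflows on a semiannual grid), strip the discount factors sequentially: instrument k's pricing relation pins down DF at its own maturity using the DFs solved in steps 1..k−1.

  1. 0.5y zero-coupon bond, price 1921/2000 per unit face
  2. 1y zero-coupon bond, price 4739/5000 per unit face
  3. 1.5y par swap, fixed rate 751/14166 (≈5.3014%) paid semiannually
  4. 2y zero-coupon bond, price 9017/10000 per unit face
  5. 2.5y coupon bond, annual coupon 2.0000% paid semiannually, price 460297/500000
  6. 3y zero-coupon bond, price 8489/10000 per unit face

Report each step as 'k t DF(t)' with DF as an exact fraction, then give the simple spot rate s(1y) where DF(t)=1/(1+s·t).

1 1/2 1921/2000
2 1 4739/5000
3 3/2 9249/10000
4 2 9017/10000
5 5/2 1749/2000
6 3 8489/10000
s(1y) = (1/(4739/5000) − 1)/(1) = 261/4739 ≈ 5.5075%

step 1 [0.5y] zero: DF = P = 1921/2000 ≈ 0.960500
step 2 [1y] zero: DF = P = 4739/5000 ≈ 0.947800
step 3 [1.5y] swap r/2=751/28332: DF=(1 − 751/28332·(0.960500+0.947800))/(1+751/28332) = 9249/10000 ≈ 0.924900
step 4 [2y] zero: DF = P = 9017/10000 ≈ 0.901700
step 5 [2.5y] bond c/2=1/100: DF=(460297/500000 − 1/100·(0.960500+0.947800+0.924900+0.901700))/(1+1/100) = 1749/2000 ≈ 0.874500
step 6 [3y] zero: DF = P = 8489/10000 ≈ 0.848900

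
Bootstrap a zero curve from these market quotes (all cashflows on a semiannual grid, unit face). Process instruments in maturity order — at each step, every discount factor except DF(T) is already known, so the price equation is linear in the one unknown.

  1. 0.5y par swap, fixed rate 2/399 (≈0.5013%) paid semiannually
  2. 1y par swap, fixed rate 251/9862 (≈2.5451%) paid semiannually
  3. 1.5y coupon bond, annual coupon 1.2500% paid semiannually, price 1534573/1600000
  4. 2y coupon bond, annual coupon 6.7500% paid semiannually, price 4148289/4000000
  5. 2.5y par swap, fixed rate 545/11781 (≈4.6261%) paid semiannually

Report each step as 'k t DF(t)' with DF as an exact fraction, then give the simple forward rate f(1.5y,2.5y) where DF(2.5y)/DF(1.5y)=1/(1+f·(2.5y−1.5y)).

step 1 [0.5y] swap r/2=1/399: DF=(1 − 1/399·(0))/(1+1/399) = 399/400 ≈ 0.997500
step 2 [1y] swap r/2=251/19724: DF=(1 − 251/19724·(0.997500))/(1+251/19724) = 9749/10000 ≈ 0.974900
step 3 [1.5y] bond c/2=1/160: DF=(1534573/1600000 − 1/160·(0.997500+0.974900))/(1+1/160) = 9409/10000 ≈ 0.940900
step 4 [2y] bond c/2=27/800: DF=(4148289/4000000 − 27/800·(0.997500+0.974900+0.940900))/(1+27/800) = 9081/10000 ≈ 0.908100
step 5 [2.5y] swap r/2=545/23562: DF=(1 − 545/23562·(0.997500+0.974900+0.940900+0.908100))/(1+545/23562) = 891/1000 ≈ 0.891000

1 1/2 399/400
2 1 9749/10000
3 3/2 9409/10000
4 2 9081/10000
5 5/2 891/1000
f(1.5y,2.5y) = ((9409/10000)/(891/1000) − 1)/(1) = 499/8910 ≈ 5.6004%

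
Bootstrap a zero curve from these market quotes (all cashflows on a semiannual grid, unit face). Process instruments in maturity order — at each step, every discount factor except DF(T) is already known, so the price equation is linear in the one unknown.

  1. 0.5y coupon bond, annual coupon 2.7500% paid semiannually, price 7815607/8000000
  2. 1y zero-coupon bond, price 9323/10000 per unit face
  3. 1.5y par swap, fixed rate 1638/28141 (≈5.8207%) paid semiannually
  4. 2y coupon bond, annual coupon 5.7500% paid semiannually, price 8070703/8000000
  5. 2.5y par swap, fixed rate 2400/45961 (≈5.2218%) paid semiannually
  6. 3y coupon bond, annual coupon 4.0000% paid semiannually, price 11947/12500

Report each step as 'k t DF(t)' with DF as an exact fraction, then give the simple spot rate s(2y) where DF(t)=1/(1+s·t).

1 1/2 9637/10000
2 1 9323/10000
3 3/2 9181/10000
4 2 451/500
5 5/2 22/25
6 3 8469/10000
s(2y) = (1/(451/500) − 1)/(2) = 49/902 ≈ 5.4324%

step 1 [0.5y] bond c/2=11/800: DF=(7815607/8000000 − 11/800·(0))/(1+11/800) = 9637/10000 ≈ 0.963700
step 2 [1y] zero: DF = P = 9323/10000 ≈ 0.932300
step 3 [1.5y] swap r/2=819/28141: DF=(1 − 819/28141·(0.963700+0.932300))/(1+819/28141) = 9181/10000 ≈ 0.918100
step 4 [2y] bond c/2=23/800: DF=(8070703/8000000 − 23/800·(0.963700+0.932300+0.918100))/(1+23/800) = 451/500 ≈ 0.902000
step 5 [2.5y] swap r/2=1200/45961: DF=(1 − 1200/45961·(0.963700+0.932300+0.918100+0.902000))/(1+1200/45961) = 22/25 ≈ 0.880000
step 6 [3y] bond c/2=1/50: DF=(11947/12500 − 1/50·(0.963700+0.932300+0.918100+0.902000+0.880000))/(1+1/50) = 8469/10000 ≈ 0.846900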